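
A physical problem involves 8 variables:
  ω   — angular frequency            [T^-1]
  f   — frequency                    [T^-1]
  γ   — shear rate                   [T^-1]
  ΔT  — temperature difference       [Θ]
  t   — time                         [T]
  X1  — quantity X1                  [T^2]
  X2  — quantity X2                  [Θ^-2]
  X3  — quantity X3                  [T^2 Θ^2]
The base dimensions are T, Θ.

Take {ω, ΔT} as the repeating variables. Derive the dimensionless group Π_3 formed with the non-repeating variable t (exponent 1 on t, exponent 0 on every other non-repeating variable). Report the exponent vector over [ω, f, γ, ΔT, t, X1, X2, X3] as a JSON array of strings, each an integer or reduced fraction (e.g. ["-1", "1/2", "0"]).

Write exponents as rows T,Θ / cols ω,f,γ,ΔT,t,X1,X2,X3:
  T: [-1 -1 -1  0  1  2  0  2]
  Θ: [ 0  0  0  1  0  0 -2  2]
RREF → pivots at {ω,ΔT} ⇒ r = 2
Repeat: ω,ΔT; free: f,γ,t,X1,X2,X3
RREF:
  r0: [   1    1    1    0   -1   -2    0   -2]
  r1: [   0    0    0    1    0    0   -2    2]
Fix exponent of t at 1, f at 0, γ at 0, X1 at 0, X2 at 0, X3 at 0; solve each RREF row for its pivot's exponent:
  r0: exp(ω) + (-1)·1 = 0 ⇒ exp(ω) = 1
  r1: exp(ΔT) + (0)·1 = 0 ⇒ exp(ΔT) = 0
Π_3 = ω · t

["1", "0", "0", "0", "1", "0", "0", "0"]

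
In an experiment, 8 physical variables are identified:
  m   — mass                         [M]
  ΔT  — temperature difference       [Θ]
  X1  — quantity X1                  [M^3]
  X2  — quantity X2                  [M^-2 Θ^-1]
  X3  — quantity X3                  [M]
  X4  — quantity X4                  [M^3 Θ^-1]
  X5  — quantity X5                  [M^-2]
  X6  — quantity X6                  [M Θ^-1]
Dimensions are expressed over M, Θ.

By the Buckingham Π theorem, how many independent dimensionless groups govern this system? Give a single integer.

Dimensional matrix (M×Θ by m×ΔT×X1×X2×X3×X4×X5×X6):
  M: [ 1  0  3 -2  1  3 -2  1]
  Θ: [ 0  1  0 -1  0 -1  0 -1]
RREF → pivots at {m,ΔT} ⇒ r = 2
Π count = n − r = 8 − 2 = 6

6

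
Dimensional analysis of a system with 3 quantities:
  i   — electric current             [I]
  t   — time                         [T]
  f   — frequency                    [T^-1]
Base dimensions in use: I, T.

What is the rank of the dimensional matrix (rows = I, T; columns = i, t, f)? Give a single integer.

2

Dimensional matrix (I×T by i×t×f):
  I: [ 1  0  0]
  T: [ 0  1 -1]
Row reduction gives pivot columns i,t; rank = 2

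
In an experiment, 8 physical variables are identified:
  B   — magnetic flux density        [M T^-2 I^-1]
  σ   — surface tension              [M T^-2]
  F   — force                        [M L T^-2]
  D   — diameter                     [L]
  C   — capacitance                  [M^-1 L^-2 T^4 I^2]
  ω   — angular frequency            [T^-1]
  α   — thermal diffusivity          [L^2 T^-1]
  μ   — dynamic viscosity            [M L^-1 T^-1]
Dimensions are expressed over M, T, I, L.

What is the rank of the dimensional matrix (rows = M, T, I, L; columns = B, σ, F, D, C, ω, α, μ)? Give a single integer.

4

Dimensional matrix (M×T×I×L by B×σ×F×D×C×ω×α×μ):
  M: [ 1  1  1  0 -1  0  0  1]
  T: [-2 -2 -2  0  4 -1 -1 -1]
  I: [-1  0  0  0  2  0  0  0]
  L: [ 0  0  1  1 -2  0  2 -1]
Echelon form has 4 nonzero rows (pivots: B,σ,F,C)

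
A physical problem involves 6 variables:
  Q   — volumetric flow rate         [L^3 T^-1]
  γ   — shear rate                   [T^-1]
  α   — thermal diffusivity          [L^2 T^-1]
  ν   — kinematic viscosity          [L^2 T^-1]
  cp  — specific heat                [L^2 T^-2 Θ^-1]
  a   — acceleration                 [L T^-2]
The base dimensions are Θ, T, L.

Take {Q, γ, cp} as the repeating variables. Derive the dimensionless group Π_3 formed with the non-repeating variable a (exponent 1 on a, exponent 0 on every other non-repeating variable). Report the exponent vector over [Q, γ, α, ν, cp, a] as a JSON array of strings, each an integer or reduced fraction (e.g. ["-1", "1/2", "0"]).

["-1/3", "-5/3", "0", "0", "0", "1"]

Write exponents as rows Θ,T,L / cols Q,γ,α,ν,cp,a:
  Θ: [ 0  0  0  0 -1  0]
  T: [-1 -1 -1 -1 -2 -2]
  L: [ 3  0  2  2  2  1]
Echelon form has 3 nonzero rows (pivots: Q,γ,cp)
Repeat: Q,γ,cp; free: α,ν,a
RREF:
  r0: [   1    0  2/3  2/3    0  1/3]
  r1: [   0    1  1/3  1/3    0  5/3]
  r2: [   0    0    0    0    1    0]
Fix exponent of a at 1, α at 0, ν at 0; solve each RREF row for its pivot's exponent:
  r0: exp(Q) + (1/3)·1 = 0 ⇒ exp(Q) = -1/3
  r1: exp(γ) + (5/3)·1 = 0 ⇒ exp(γ) = -5/3
  r2: exp(cp) + (0)·1 = 0 ⇒ exp(cp) = 0
Π_3 = Q^(-1/3) · γ^(-5/3) · a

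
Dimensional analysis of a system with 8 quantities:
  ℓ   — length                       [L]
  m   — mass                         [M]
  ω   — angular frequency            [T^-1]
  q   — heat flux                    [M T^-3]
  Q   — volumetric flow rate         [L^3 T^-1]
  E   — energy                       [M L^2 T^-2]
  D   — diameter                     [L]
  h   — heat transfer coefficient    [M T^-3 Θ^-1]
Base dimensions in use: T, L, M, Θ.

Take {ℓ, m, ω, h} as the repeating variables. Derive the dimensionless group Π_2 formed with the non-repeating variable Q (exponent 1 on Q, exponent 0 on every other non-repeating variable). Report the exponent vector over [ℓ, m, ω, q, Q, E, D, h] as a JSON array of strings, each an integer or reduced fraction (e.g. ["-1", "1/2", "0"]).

Dimensional matrix (T×L×M×Θ by ℓ×m×ω×q×Q×E×D×h):
  T: [ 0  0 -1 -3 -1 -2  0 -3]
  L: [ 1  0  0  0  3  2  1  0]
  M: [ 0  1  0  1  0  1  0  1]
  Θ: [ 0  0  0  0  0  0  0 -1]
Row reduction gives pivot columns ℓ,m,ω,h; rank = 4
Repeat: ℓ,m,ω,h; free: q,Q,E,D
RREF:
  r0: [   1    0    0    0    3    2    1    0]
  r1: [   0    1    0    1    0    1    0    0]
  r2: [   0    0    1    3    1    2    0    0]
  r3: [   0    0    0    0    0    0    0    1]
Fix exponent of Q at 1, q at 0, E at 0, D at 0; solve each RREF row for its pivot's exponent:
  r0: exp(ℓ) + (3)·1 = 0 ⇒ exp(ℓ) = -3
  r1: exp(m) + (0)·1 = 0 ⇒ exp(m) = 0
  r2: exp(ω) + (1)·1 = 0 ⇒ exp(ω) = -1
  r3: exp(h) + (0)·1 = 0 ⇒ exp(h) = 0
Π_2 = ℓ^-3 · ω^-1 · Q

["-3", "0", "-1", "0", "1", "0", "0", "0"]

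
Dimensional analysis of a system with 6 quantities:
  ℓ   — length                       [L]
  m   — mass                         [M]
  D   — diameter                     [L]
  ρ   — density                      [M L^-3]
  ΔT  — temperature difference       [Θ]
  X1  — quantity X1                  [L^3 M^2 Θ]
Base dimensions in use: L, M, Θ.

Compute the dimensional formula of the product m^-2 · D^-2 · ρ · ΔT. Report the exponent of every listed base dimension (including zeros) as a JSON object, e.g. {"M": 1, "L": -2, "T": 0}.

Write exponents as rows L,M,Θ / cols ℓ,m,D,ρ,ΔT,X1:
  L: [ 1  0  1 -3  0  3]
  M: [ 0  1  0  1  0  2]
  Θ: [ 0  0  0  0  1  1]
  [L]: (-2)·0+(-2)·1+(1)·-3+(1)·0 = -5
  [M]: (-2)·1+(-2)·0+(1)·1+(1)·0 = -1
  [Θ]: (-2)·0+(-2)·0+(1)·0+(1)·1 = 1
⇒ L^-5 M^-1 Θ

{"L": -5, "M": -1, "Θ": 1}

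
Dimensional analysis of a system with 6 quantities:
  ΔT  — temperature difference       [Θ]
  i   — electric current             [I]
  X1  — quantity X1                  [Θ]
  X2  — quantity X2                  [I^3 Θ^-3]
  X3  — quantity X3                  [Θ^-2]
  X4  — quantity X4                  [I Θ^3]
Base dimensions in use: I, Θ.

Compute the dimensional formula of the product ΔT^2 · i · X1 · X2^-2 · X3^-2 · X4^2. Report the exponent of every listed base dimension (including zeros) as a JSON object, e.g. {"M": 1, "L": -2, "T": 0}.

Dimensional matrix (I×Θ by ΔT×i×X1×X2×X3×X4):
  I: [ 0  1  0  3  0  1]
  Θ: [ 1  0  1 -3 -2  3]
  [I]: (2)·0+(1)·1+(1)·0+(-2)·3+(-2)·0+(2)·1 = -3
  [Θ]: (2)·1+(1)·0+(1)·1+(-2)·-3+(-2)·-2+(2)·3 = 19
⇒ I^-3 Θ^19

{"I": -3, "Θ": 19}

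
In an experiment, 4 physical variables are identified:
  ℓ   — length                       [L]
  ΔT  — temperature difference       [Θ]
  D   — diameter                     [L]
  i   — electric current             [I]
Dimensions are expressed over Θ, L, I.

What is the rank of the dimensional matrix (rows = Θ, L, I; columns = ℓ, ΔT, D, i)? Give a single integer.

3

Write exponents as rows Θ,L,I / cols ℓ,ΔT,D,i:
  Θ: [ 0  1  0  0]
  L: [ 1  0  1  0]
  I: [ 0  0  0  1]
RREF → pivots at {ℓ,ΔT,i} ⇒ r = 3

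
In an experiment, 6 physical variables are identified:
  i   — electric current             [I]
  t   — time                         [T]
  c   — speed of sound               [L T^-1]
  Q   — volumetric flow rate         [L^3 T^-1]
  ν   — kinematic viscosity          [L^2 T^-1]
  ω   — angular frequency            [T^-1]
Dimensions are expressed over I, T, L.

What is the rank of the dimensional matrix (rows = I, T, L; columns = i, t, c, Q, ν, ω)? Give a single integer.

Write exponents as rows I,T,L / cols i,t,c,Q,ν,ω:
  I: [ 1  0  0  0  0  0]
  T: [ 0  1 -1 -1 -1 -1]
  L: [ 0  0  1  3  2  0]
RREF → pivots at {i,t,c} ⇒ r = 3

3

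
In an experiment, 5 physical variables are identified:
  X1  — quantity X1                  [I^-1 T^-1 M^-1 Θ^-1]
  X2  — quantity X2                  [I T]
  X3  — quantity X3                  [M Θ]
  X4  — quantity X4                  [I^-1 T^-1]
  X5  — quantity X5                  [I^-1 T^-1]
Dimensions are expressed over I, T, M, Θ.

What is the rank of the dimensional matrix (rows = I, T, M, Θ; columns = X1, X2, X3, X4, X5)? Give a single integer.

Exponent matrix [I,T,M,Θ] × [X1,X2,X3,X4,X5]:
  I: [-1  1  0 -1 -1]
  T: [-1  1  0 -1 -1]
  M: [-1  0  1  0  0]
  Θ: [-1  0  1  0  0]
RREF → pivots at {X1,X2} ⇒ r = 2

2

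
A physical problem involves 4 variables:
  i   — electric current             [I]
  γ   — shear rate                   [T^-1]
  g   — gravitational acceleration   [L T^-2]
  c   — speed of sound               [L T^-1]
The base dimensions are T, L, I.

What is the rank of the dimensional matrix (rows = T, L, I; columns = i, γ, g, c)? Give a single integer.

Write exponents as rows T,L,I / cols i,γ,g,c:
  T: [ 0 -1 -2 -1]
  L: [ 0  0  1  1]
  I: [ 1  0  0  0]
RREF → pivots at {i,γ,g} ⇒ r = 3

3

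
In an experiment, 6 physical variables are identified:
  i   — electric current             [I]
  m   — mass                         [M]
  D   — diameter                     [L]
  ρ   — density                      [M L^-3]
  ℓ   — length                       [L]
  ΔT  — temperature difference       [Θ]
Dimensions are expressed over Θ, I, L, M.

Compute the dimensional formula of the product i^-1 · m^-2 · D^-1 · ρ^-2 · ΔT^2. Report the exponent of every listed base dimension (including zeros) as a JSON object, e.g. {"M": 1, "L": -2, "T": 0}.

{"Θ": 2, "I": -1, "L": 5, "M": -4}

Write exponents as rows Θ,I,L,M / cols i,m,D,ρ,ℓ,ΔT:
  Θ: [ 0  0  0  0  0  1]
  I: [ 1  0  0  0  0  0]
  L: [ 0  0  1 -3  1  0]
  M: [ 0  1  0  1  0  0]
  [Θ]: (-1)·0+(-2)·0+(-1)·0+(-2)·0+(2)·1 = 2
  [I]: (-1)·1+(-2)·0+(-1)·0+(-2)·0+(2)·0 = -1
  [L]: (-1)·0+(-2)·0+(-1)·1+(-2)·-3+(2)·0 = 5
  [M]: (-1)·0+(-2)·1+(-1)·0+(-2)·1+(2)·0 = -4
⇒ Θ^2 I^-1 L^5 M^-4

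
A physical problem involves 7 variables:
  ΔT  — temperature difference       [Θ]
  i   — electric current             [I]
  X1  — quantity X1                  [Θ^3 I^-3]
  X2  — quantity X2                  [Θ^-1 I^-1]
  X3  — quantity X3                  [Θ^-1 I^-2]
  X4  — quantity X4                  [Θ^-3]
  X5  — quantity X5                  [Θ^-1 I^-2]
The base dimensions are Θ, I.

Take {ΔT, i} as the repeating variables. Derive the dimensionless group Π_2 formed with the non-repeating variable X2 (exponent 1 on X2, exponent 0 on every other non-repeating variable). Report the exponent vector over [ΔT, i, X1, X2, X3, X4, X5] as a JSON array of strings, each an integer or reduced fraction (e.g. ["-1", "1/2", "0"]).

["1", "1", "0", "1", "0", "0", "0"]

Write exponents as rows Θ,I / cols ΔT,i,X1,X2,X3,X4,X5:
  Θ: [ 1  0  3 -1 -1 -3 -1]
  I: [ 0  1 -3 -1 -2  0 -2]
Echelon form has 2 nonzero rows (pivots: ΔT,i)
Repeat: ΔT,i; free: X1,X2,X3,X4,X5
RREF:
  r0: [   1    0    3   -1   -1   -3   -1]
  r1: [   0    1   -3   -1   -2    0   -2]
Fix exponent of X2 at 1, X1 at 0, X3 at 0, X4 at 0, X5 at 0; solve each RREF row for its pivot's exponent:
  r0: exp(ΔT) + (-1)·1 = 0 ⇒ exp(ΔT) = 1
  r1: exp(i) + (-1)·1 = 0 ⇒ exp(i) = 1
Π_2 = ΔT · i · X2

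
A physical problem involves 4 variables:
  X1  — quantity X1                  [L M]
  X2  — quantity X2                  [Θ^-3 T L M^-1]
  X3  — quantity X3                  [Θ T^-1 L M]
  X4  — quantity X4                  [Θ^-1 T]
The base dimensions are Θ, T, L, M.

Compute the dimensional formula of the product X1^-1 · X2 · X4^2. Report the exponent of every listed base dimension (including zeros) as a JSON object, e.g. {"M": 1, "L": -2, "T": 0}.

{"Θ": -5, "T": 3, "L": 0, "M": -2}

Exponent matrix [Θ,T,L,M] × [X1,X2,X3,X4]:
  Θ: [ 0 -3  1 -1]
  T: [ 0  1 -1  1]
  L: [ 1  1  1  0]
  M: [ 1 -1  1  0]
  [Θ]: (-1)·0+(1)·-3+(2)·-1 = -5
  [T]: (-1)·0+(1)·1+(2)·1 = 3
  [L]: (-1)·1+(1)·1+(2)·0 = 0
  [M]: (-1)·1+(1)·-1+(2)·0 = -2
⇒ Θ^-5 T^3 M^-2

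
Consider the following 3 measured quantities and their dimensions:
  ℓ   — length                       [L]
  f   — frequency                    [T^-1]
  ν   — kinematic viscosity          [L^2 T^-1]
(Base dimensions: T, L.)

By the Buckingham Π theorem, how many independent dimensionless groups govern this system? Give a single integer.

Write exponents as rows T,L / cols ℓ,f,ν:
  T: [ 0 -1 -1]
  L: [ 1  0  2]
RREF → pivots at {ℓ,f} ⇒ r = 2
n=3, r=2 ⇒ 1 dimensionless group

1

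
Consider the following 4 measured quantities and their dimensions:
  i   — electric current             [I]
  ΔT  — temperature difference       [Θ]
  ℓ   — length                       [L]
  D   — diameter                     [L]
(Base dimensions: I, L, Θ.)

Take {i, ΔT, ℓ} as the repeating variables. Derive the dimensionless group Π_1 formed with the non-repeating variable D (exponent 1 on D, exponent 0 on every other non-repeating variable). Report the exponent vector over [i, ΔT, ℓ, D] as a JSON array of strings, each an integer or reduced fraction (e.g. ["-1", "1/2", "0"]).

Exponent matrix [I,L,Θ] × [i,ΔT,ℓ,D]:
  I: [ 1  0  0  0]
  L: [ 0  0  1  1]
  Θ: [ 0  1  0  0]
Row reduction gives pivot columns i,ΔT,ℓ; rank = 3
Pivot set = {i,ΔT,ℓ}, free = {D}
RREF:
  r0: [   1    0    0    0]
  r1: [   0    1    0    0]
  r2: [   0    0    1    1]
Fix exponent of D at 1; solve each RREF row for its pivot's exponent:
  r0: exp(i) + (0)·1 = 0 ⇒ exp(i) = 0
  r1: exp(ΔT) + (0)·1 = 0 ⇒ exp(ΔT) = 0
  r2: exp(ℓ) + (1)·1 = 0 ⇒ exp(ℓ) = -1
Π_1 = ℓ^-1 · D

["0", "0", "-1", "1"]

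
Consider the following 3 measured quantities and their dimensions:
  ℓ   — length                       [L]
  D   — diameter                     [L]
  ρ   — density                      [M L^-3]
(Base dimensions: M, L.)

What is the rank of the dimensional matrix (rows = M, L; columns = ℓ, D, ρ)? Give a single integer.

2

Exponent matrix [M,L] × [ℓ,D,ρ]:
  M: [ 0  0  1]
  L: [ 1  1 -3]
Echelon form has 2 nonzero rows (pivots: ℓ,ρ)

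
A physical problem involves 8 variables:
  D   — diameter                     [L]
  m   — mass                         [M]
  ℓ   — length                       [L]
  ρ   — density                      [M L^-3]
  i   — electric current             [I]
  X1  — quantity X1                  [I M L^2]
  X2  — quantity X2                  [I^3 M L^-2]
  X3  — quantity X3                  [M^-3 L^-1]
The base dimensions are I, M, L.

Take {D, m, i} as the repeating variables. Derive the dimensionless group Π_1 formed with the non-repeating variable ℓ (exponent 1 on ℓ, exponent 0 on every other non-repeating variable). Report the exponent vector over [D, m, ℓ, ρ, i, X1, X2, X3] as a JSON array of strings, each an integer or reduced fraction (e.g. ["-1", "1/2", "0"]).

["-1", "0", "1", "0", "0", "0", "0", "0"]

Exponent matrix [I,M,L] × [D,m,ℓ,ρ,i,X1,X2,X3]:
  I: [ 0  0  0  0  1  1  3  0]
  M: [ 0  1  0  1  0  1  1 -3]
  L: [ 1  0  1 -3  0  2 -2 -1]
Row reduction gives pivot columns D,m,i; rank = 3
Pivot set = {D,m,i}, free = {ℓ,ρ,X1,X2,X3}
RREF:
  r0: [   1    0    1   -3    0    2   -2   -1]
  r1: [   0    1    0    1    0    1    1   -3]
  r2: [   0    0    0    0    1    1    3    0]
Fix exponent of ℓ at 1, ρ at 0, X1 at 0, X2 at 0, X3 at 0; solve each RREF row for its pivot's exponent:
  r0: exp(D) + (1)·1 = 0 ⇒ exp(D) = -1
  r1: exp(m) + (0)·1 = 0 ⇒ exp(m) = 0
  r2: exp(i) + (0)·1 = 0 ⇒ exp(i) = 0
Π_1 = D^-1 · ℓ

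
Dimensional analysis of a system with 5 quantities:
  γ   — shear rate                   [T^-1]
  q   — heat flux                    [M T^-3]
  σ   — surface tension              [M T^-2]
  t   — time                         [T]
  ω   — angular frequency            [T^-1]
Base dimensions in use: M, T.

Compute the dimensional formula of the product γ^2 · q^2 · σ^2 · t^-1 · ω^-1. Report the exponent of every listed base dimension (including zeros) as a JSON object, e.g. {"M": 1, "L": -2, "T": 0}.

Dimensional matrix (M×T by γ×q×σ×t×ω):
  M: [ 0  1  1  0  0]
  T: [-1 -3 -2  1 -1]
  [M]: (2)·0+(2)·1+(2)·1+(-1)·0+(-1)·0 = 4
  [T]: (2)·-1+(2)·-3+(2)·-2+(-1)·1+(-1)·-1 = -12
⇒ M^4 T^-12

{"M": 4, "T": -12}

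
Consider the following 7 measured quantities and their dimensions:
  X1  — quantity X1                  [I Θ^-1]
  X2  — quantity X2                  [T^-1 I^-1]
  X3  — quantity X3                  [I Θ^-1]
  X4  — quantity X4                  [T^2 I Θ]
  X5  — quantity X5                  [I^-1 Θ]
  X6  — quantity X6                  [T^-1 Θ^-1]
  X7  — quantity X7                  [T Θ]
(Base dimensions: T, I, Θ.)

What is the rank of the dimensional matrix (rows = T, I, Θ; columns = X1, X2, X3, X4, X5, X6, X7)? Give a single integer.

2

Dimensional matrix (T×I×Θ by X1×X2×X3×X4×X5×X6×X7):
  T: [ 0 -1  0  2  0 -1  1]
  I: [ 1 -1  1  1 -1  0  0]
  Θ: [-1  0 -1  1  1 -1  1]
Echelon form has 2 nonzero rows (pivots: X1,X2)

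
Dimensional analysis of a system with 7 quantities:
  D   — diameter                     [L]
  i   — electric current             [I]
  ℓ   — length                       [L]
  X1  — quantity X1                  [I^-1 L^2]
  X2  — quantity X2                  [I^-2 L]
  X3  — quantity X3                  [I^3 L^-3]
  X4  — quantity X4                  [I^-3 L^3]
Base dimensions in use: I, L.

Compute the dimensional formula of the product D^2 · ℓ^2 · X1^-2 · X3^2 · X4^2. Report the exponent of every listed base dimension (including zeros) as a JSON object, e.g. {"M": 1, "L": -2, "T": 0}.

Write exponents as rows I,L / cols D,i,ℓ,X1,X2,X3,X4:
  I: [ 0  1  0 -1 -2  3 -3]
  L: [ 1  0  1  2  1 -3  3]
  [I]: (2)·0+(2)·0+(-2)·-1+(2)·3+(2)·-3 = 2
  [L]: (2)·1+(2)·1+(-2)·2+(2)·-3+(2)·3 = 0
⇒ I^2

{"I": 2, "L": 0}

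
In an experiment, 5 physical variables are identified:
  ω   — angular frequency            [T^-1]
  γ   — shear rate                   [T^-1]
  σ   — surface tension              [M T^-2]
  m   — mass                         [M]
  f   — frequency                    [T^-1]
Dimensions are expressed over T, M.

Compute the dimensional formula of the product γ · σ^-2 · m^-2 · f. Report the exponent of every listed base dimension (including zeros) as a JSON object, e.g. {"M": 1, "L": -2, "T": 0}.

Exponent matrix [T,M] × [ω,γ,σ,m,f]:
  T: [-1 -1 -2  0 -1]
  M: [ 0  0  1  1  0]
  [T]: (1)·-1+(-2)·-2+(-2)·0+(1)·-1 = 2
  [M]: (1)·0+(-2)·1+(-2)·1+(1)·0 = -4
⇒ T^2 M^-4

{"T": 2, "M": -4}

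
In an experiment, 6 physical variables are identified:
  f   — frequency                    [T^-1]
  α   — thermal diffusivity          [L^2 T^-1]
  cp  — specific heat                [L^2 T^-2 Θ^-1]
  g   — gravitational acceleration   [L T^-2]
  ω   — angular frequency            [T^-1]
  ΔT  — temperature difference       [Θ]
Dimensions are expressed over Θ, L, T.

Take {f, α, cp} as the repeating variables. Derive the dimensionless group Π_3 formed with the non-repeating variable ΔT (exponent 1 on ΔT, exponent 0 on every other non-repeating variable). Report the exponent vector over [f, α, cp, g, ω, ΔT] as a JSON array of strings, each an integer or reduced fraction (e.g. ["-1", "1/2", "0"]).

Dimensional matrix (Θ×L×T by f×α×cp×g×ω×ΔT):
  Θ: [ 0  0 -1  0  0  1]
  L: [ 0  2  2  1  0  0]
  T: [-1 -1 -2 -2 -1  0]
RREF → pivots at {f,α,cp} ⇒ r = 3
Repeat: f,α,cp; free: g,ω,ΔT
RREF:
  r0: [   1    0    0  3/2    1    1]
  r1: [   0    1    0  1/2    0    1]
  r2: [   0    0    1    0    0   -1]
Fix exponent of ΔT at 1, g at 0, ω at 0; solve each RREF row for its pivot's exponent:
  r0: exp(f) + (1)·1 = 0 ⇒ exp(f) = -1
  r1: exp(α) + (1)·1 = 0 ⇒ exp(α) = -1
  r2: exp(cp) + (-1)·1 = 0 ⇒ exp(cp) = 1
Π_3 = f^-1 · α^-1 · cp · ΔT

["-1", "-1", "1", "0", "0", "1"]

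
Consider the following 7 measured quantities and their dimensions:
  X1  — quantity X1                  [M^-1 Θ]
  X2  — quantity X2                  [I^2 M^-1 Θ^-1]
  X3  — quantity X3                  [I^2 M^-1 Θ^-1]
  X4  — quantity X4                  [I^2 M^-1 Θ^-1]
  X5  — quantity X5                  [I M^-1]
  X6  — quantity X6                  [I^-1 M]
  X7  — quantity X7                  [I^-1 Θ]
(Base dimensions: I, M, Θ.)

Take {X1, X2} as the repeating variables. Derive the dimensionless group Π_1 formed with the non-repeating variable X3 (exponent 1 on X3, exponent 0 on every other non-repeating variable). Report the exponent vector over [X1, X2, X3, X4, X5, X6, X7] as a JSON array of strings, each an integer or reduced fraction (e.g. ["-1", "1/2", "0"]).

Exponent matrix [I,M,Θ] × [X1,X2,X3,X4,X5,X6,X7]:
  I: [ 0  2  2  2  1 -1 -1]
  M: [-1 -1 -1 -1 -1  1  0]
  Θ: [ 1 -1 -1 -1  0  0  1]
Echelon form has 2 nonzero rows (pivots: X1,X2)
Repeat: X1,X2; free: X3,X4,X5,X6,X7
RREF:
  r0: [   1    0    0    0  1/2 -1/2  1/2]
  r1: [   0    1    1    1  1/2 -1/2 -1/2]
  r2: [   0    0    0    0    0    0    0]
Fix exponent of X3 at 1, X4 at 0, X5 at 0, X6 at 0, X7 at 0; solve each RREF row for its pivot's exponent:
  r0: exp(X1) + (0)·1 = 0 ⇒ exp(X1) = 0
  r1: exp(X2) + (1)·1 = 0 ⇒ exp(X2) = -1
Π_1 = X2^-1 · X3

["0", "-1", "1", "0", "0", "0", "0"]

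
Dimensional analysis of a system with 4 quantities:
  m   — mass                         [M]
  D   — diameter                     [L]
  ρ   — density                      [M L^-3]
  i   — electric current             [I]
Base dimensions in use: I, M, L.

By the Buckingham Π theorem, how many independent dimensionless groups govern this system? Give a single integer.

Write exponents as rows I,M,L / cols m,D,ρ,i:
  I: [ 0  0  0  1]
  M: [ 1  0  1  0]
  L: [ 0  1 -3  0]
RREF → pivots at {m,D,i} ⇒ r = 3
4 vars − rank 3 = 1 Π group

1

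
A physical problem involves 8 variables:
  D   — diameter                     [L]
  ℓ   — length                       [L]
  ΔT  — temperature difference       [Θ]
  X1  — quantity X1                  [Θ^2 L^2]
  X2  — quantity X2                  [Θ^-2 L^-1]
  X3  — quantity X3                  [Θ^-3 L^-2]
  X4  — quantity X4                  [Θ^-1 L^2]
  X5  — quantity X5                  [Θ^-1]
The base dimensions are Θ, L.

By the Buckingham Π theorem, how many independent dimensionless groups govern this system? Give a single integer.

Write exponents as rows Θ,L / cols D,ℓ,ΔT,X1,X2,X3,X4,X5:
  Θ: [ 0  0  1  2 -2 -3 -1 -1]
  L: [ 1  1  0  2 -1 -2  2  0]
RREF → pivots at {D,ΔT} ⇒ r = 2
8 vars − rank 2 = 6 Π groups

6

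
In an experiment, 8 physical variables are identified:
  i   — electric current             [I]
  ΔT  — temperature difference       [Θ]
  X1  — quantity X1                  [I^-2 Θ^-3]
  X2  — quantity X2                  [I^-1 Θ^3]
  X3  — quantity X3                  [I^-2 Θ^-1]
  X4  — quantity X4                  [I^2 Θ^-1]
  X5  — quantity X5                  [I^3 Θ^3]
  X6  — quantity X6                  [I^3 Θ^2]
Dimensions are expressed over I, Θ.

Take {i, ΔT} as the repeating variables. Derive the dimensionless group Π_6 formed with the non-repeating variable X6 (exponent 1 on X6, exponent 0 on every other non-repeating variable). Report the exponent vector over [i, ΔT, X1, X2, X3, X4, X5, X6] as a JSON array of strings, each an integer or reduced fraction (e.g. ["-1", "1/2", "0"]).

["-3", "-2", "0", "0", "0", "0", "0", "1"]

Dimensional matrix (I×Θ by i×ΔT×X1×X2×X3×X4×X5×X6):
  I: [ 1  0 -2 -1 -2  2  3  3]
  Θ: [ 0  1 -3  3 -1 -1  3  2]
Row reduction gives pivot columns i,ΔT; rank = 2
Pivot set = {i,ΔT}, free = {X1,X2,X3,X4,X5,X6}
RREF:
  r0: [   1    0   -2   -1   -2    2    3    3]
  r1: [   0    1   -3    3   -1   -1    3    2]
Fix exponent of X6 at 1, X1 at 0, X2 at 0, X3 at 0, X4 at 0, X5 at 0; solve each RREF row for its pivot's exponent:
  r0: exp(i) + (3)·1 = 0 ⇒ exp(i) = -3
  r1: exp(ΔT) + (2)·1 = 0 ⇒ exp(ΔT) = -2
Π_6 = i^-3 · ΔT^-2 · X6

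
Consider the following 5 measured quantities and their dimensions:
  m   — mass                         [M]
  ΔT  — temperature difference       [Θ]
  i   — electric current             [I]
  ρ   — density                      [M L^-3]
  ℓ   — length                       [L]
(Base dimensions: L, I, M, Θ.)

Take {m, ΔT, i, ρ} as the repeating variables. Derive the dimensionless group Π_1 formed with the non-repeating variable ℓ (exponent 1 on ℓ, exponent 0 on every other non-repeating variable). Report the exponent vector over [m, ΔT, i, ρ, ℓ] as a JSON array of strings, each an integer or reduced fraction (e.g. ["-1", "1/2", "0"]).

Exponent matrix [L,I,M,Θ] × [m,ΔT,i,ρ,ℓ]:
  L: [ 0  0  0 -3  1]
  I: [ 0  0  1  0  0]
  M: [ 1  0  0  1  0]
  Θ: [ 0  1  0  0  0]
RREF → pivots at {m,ΔT,i,ρ} ⇒ r = 4
Pivot set = {m,ΔT,i,ρ}, free = {ℓ}
RREF:
  r0: [   1    0    0    0  1/3]
  r1: [   0    1    0    0    0]
  r2: [   0    0    1    0    0]
  r3: [   0    0    0    1 -1/3]
Fix exponent of ℓ at 1; solve each RREF row for its pivot's exponent:
  r0: exp(m) + (1/3)·1 = 0 ⇒ exp(m) = -1/3
  r1: exp(ΔT) + (0)·1 = 0 ⇒ exp(ΔT) = 0
  r2: exp(i) + (0)·1 = 0 ⇒ exp(i) = 0
  r3: exp(ρ) + (-1/3)·1 = 0 ⇒ exp(ρ) = 1/3
Π_1 = m^(-1/3) · ρ^(1/3) · ℓ

["-1/3", "0", "0", "1/3", "1"]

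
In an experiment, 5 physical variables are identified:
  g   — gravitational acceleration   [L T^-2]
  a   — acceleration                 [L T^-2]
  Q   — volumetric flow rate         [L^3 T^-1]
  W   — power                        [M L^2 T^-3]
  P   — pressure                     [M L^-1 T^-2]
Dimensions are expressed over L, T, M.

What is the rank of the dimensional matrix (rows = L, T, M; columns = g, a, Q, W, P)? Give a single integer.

Exponent matrix [L,T,M] × [g,a,Q,W,P]:
  L: [ 1  1  3  2 -1]
  T: [-2 -2 -1 -3 -2]
  M: [ 0  0  0  1  1]
RREF → pivots at {g,Q,W} ⇒ r = 3

3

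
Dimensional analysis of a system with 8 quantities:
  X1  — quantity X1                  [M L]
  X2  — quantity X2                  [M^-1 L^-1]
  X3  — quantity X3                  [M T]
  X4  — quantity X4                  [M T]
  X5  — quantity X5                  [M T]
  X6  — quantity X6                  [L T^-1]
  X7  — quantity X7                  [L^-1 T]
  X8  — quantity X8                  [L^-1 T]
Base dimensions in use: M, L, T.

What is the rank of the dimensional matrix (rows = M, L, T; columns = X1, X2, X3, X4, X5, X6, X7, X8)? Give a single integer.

Write exponents as rows M,L,T / cols X1,X2,X3,X4,X5,X6,X7,X8:
  M: [ 1 -1  1  1  1  0  0  0]
  L: [ 1 -1  0  0  0  1 -1 -1]
  T: [ 0  0  1  1  1 -1  1  1]
Row reduction gives pivot columns X1,X3; rank = 2

2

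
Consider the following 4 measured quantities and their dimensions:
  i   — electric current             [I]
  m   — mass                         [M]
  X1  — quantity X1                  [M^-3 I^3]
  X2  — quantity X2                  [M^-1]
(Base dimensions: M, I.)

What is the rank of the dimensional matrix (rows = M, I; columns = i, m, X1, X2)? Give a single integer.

2

Write exponents as rows M,I / cols i,m,X1,X2:
  M: [ 0  1 -3 -1]
  I: [ 1  0  3  0]
Row reduction gives pivot columns i,m; rank = 2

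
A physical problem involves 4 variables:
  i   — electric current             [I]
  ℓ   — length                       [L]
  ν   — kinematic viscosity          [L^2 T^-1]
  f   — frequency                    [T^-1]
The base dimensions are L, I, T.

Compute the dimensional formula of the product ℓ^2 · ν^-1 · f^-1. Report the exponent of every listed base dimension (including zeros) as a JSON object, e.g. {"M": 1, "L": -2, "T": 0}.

{"L": 0, "I": 0, "T": 2}

Exponent matrix [L,I,T] × [i,ℓ,ν,f]:
  L: [ 0  1  2  0]
  I: [ 1  0  0  0]
  T: [ 0  0 -1 -1]
  [L]: (2)·1+(-1)·2+(-1)·0 = 0
  [I]: (2)·0+(-1)·0+(-1)·0 = 0
  [T]: (2)·0+(-1)·-1+(-1)·-1 = 2
⇒ T^2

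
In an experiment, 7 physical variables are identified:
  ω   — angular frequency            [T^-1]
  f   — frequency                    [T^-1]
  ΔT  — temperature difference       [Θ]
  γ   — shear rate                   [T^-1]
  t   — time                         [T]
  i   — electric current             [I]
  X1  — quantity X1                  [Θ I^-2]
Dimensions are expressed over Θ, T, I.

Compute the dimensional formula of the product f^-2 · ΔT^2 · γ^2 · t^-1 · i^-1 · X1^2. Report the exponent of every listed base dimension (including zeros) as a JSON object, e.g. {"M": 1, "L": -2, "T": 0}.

{"Θ": 4, "T": -1, "I": -5}

Exponent matrix [Θ,T,I] × [ω,f,ΔT,γ,t,i,X1]:
  Θ: [ 0  0  1  0  0  0  1]
  T: [-1 -1  0 -1  1  0  0]
  I: [ 0  0  0  0  0  1 -2]
  [Θ]: (-2)·0+(2)·1+(2)·0+(-1)·0+(-1)·0+(2)·1 = 4
  [T]: (-2)·-1+(2)·0+(2)·-1+(-1)·1+(-1)·0+(2)·0 = -1
  [I]: (-2)·0+(2)·0+(2)·0+(-1)·0+(-1)·1+(2)·-2 = -5
⇒ Θ^4 T^-1 I^-5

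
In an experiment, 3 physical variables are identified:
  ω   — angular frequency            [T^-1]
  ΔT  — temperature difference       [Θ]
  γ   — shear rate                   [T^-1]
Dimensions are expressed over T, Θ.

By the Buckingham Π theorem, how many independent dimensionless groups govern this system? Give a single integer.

1

Dimensional matrix (T×Θ by ω×ΔT×γ):
  T: [-1  0 -1]
  Θ: [ 0  1  0]
Echelon form has 2 nonzero rows (pivots: ω,ΔT)
3 vars − rank 2 = 1 Π group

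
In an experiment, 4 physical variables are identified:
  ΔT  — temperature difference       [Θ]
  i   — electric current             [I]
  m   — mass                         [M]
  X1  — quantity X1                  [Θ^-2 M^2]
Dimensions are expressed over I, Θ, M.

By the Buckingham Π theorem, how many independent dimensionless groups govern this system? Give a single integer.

1

Dimensional matrix (I×Θ×M by ΔT×i×m×X1):
  I: [ 0  1  0  0]
  Θ: [ 1  0  0 -2]
  M: [ 0  0  1  2]
Echelon form has 3 nonzero rows (pivots: ΔT,i,m)
4 vars − rank 3 = 1 Π group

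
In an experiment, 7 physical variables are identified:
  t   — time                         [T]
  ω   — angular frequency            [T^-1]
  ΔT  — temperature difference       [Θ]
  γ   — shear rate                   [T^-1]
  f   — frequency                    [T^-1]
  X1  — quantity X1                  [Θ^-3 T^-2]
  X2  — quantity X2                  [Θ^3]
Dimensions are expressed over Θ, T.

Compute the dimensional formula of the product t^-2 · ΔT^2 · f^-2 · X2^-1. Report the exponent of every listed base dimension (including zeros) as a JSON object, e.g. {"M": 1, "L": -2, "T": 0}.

{"Θ": -1, "T": 0}

Exponent matrix [Θ,T] × [t,ω,ΔT,γ,f,X1,X2]:
  Θ: [ 0  0  1  0  0 -3  3]
  T: [ 1 -1  0 -1 -1 -2  0]
  [Θ]: (-2)·0+(2)·1+(-2)·0+(-1)·3 = -1
  [T]: (-2)·1+(2)·0+(-2)·-1+(-1)·0 = 0
⇒ Θ^-1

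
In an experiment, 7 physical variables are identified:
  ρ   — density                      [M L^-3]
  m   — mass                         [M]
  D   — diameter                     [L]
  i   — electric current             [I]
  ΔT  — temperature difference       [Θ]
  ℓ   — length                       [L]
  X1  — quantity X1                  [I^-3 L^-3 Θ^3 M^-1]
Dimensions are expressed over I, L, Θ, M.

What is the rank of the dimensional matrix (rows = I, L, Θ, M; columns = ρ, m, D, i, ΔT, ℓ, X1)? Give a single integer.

Dimensional matrix (I×L×Θ×M by ρ×m×D×i×ΔT×ℓ×X1):
  I: [ 0  0  0  1  0  0 -3]
  L: [-3  0  1  0  0  1 -3]
  Θ: [ 0  0  0  0  1  0  3]
  M: [ 1  1  0  0  0  0 -1]
Echelon form has 4 nonzero rows (pivots: ρ,m,i,ΔT)

4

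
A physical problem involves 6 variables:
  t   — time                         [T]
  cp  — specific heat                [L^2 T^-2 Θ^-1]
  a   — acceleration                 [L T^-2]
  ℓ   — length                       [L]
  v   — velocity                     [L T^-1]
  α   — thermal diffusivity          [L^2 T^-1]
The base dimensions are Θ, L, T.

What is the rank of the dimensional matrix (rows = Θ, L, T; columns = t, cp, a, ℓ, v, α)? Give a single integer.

3

Dimensional matrix (Θ×L×T by t×cp×a×ℓ×v×α):
  Θ: [ 0 -1  0  0  0  0]
  L: [ 0  2  1  1  1  2]
  T: [ 1 -2 -2  0 -1 -1]
RREF → pivots at {t,cp,a} ⇒ r = 3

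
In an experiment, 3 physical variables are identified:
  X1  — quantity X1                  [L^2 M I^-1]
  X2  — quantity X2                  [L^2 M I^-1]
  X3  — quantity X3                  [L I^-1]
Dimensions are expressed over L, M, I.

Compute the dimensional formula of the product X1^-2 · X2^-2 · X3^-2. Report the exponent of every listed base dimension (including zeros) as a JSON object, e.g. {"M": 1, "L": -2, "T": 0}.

{"L": -10, "M": -4, "I": 6}

Dimensional matrix (L×M×I by X1×X2×X3):
  L: [ 2  2  1]
  M: [ 1  1  0]
  I: [-1 -1 -1]
  [L]: (-2)·2+(-2)·2+(-2)·1 = -10
  [M]: (-2)·1+(-2)·1+(-2)·0 = -4
  [I]: (-2)·-1+(-2)·-1+(-2)·-1 = 6
⇒ L^-10 M^-4 I^6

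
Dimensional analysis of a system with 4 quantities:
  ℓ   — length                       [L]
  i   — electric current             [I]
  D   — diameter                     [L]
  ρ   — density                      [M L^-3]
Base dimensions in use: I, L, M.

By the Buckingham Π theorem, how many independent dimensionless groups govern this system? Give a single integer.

Write exponents as rows I,L,M / cols ℓ,i,D,ρ:
  I: [ 0  1  0  0]
  L: [ 1  0  1 -3]
  M: [ 0  0  0  1]
RREF → pivots at {ℓ,i,ρ} ⇒ r = 3
Π count = n − r = 4 − 3 = 1

1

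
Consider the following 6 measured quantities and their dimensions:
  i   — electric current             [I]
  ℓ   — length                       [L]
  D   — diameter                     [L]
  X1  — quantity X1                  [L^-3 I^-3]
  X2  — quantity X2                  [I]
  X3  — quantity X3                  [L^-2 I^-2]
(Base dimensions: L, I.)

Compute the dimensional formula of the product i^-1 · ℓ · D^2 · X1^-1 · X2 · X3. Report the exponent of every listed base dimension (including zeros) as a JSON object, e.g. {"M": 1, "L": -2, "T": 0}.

Dimensional matrix (L×I by i×ℓ×D×X1×X2×X3):
  L: [ 0  1  1 -3  0 -2]
  I: [ 1  0  0 -3  1 -2]
  [L]: (-1)·0+(1)·1+(2)·1+(-1)·-3+(1)·0+(1)·-2 = 4
  [I]: (-1)·1+(1)·0+(2)·0+(-1)·-3+(1)·1+(1)·-2 = 1
⇒ L^4 I

{"L": 4, "I": 1}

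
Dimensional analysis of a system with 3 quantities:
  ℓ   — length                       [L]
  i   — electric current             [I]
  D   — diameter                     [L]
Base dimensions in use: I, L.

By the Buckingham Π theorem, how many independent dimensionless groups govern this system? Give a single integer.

Write exponents as rows I,L / cols ℓ,i,D:
  I: [ 0  1  0]
  L: [ 1  0  1]
Row reduction gives pivot columns ℓ,i; rank = 2
3 vars − rank 2 = 1 Π group

1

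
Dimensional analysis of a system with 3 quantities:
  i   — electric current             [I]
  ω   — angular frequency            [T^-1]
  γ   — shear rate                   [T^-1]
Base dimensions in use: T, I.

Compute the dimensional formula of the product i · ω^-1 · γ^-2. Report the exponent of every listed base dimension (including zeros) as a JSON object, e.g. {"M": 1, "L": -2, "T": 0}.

Dimensional matrix (T×I by i×ω×γ):
  T: [ 0 -1 -1]
  I: [ 1  0  0]
  [T]: (1)·0+(-1)·-1+(-2)·-1 = 3
  [I]: (1)·1+(-1)·0+(-2)·0 = 1
⇒ T^3 I

{"T": 3, "I": 1}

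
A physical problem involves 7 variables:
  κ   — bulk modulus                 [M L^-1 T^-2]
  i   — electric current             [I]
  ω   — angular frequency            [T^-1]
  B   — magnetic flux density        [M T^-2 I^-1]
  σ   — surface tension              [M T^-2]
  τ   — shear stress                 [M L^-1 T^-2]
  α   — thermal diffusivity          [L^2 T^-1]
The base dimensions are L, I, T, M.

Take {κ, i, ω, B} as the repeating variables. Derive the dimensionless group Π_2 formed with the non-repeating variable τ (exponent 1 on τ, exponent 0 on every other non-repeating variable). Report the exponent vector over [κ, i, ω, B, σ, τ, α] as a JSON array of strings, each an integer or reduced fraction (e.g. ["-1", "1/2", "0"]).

["-1", "0", "0", "0", "0", "1", "0"]

Write exponents as rows L,I,T,M / cols κ,i,ω,B,σ,τ,α:
  L: [-1  0  0  0  0 -1  2]
  I: [ 0  1  0 -1  0  0  0]
  T: [-2  0 -1 -2 -2 -2 -1]
  M: [ 1  0  0  1  1  1  0]
Echelon form has 4 nonzero rows (pivots: κ,i,ω,B)
Repeat: κ,i,ω,B; free: σ,τ,α
RREF:
  r0: [   1    0    0    0    0    1   -2]
  r1: [   0    1    0    0    1    0    2]
  r2: [   0    0    1    0    0    0    1]
  r3: [   0    0    0    1    1    0    2]
Fix exponent of τ at 1, σ at 0, α at 0; solve each RREF row for its pivot's exponent:
  r0: exp(κ) + (1)·1 = 0 ⇒ exp(κ) = -1
  r1: exp(i) + (0)·1 = 0 ⇒ exp(i) = 0
  r2: exp(ω) + (0)·1 = 0 ⇒ exp(ω) = 0
  r3: exp(B) + (0)·1 = 0 ⇒ exp(B) = 0
Π_2 = κ^-1 · τ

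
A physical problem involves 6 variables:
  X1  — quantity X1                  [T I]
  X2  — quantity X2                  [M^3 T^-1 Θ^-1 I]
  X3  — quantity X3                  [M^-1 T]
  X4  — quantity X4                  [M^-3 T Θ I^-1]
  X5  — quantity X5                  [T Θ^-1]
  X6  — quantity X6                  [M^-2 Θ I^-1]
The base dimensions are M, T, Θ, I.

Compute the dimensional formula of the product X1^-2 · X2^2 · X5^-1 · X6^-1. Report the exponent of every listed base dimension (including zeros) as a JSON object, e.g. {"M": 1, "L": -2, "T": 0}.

{"M": 8, "T": -5, "Θ": -2, "I": 1}

Write exponents as rows M,T,Θ,I / cols X1,X2,X3,X4,X5,X6:
  M: [ 0  3 -1 -3  0 -2]
  T: [ 1 -1  1  1  1  0]
  Θ: [ 0 -1  0  1 -1  1]
  I: [ 1  1  0 -1  0 -1]
  [M]: (-2)·0+(2)·3+(-1)·0+(-1)·-2 = 8
  [T]: (-2)·1+(2)·-1+(-1)·1+(-1)·0 = -5
  [Θ]: (-2)·0+(2)·-1+(-1)·-1+(-1)·1 = -2
  [I]: (-2)·1+(2)·1+(-1)·0+(-1)·-1 = 1
⇒ M^8 T^-5 Θ^-2 I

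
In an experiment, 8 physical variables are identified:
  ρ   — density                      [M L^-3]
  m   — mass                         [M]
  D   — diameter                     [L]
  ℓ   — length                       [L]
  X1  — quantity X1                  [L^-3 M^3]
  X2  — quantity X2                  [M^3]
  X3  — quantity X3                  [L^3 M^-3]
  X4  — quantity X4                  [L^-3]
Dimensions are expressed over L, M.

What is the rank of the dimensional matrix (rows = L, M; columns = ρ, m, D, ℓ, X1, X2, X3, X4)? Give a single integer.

Dimensional matrix (L×M by ρ×m×D×ℓ×X1×X2×X3×X4):
  L: [-3  0  1  1 -3  0  3 -3]
  M: [ 1  1  0  0  3  3 -3  0]
Row reduction gives pivot columns ρ,m; rank = 2

2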